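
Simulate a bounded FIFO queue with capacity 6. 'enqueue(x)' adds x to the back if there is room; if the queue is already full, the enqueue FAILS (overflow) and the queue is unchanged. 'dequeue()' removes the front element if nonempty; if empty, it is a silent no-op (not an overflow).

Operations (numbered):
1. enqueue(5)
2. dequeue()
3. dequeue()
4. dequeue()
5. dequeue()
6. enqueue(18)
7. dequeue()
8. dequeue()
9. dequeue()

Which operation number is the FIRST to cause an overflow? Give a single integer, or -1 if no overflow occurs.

1. enqueue(5): size=1
2. dequeue(): size=0
3. dequeue(): empty, no-op, size=0
4. dequeue(): empty, no-op, size=0
5. dequeue(): empty, no-op, size=0
6. enqueue(18): size=1
7. dequeue(): size=0
8. dequeue(): empty, no-op, size=0
9. dequeue(): empty, no-op, size=0

Answer: -1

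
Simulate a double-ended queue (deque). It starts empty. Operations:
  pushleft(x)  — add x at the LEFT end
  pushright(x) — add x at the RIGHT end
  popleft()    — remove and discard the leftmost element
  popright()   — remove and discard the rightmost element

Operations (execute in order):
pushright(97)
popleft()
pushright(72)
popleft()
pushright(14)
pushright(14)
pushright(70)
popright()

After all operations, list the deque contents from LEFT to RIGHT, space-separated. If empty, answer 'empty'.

Answer: 14 14

Derivation:
pushright(97): [97]
popleft(): []
pushright(72): [72]
popleft(): []
pushright(14): [14]
pushright(14): [14, 14]
pushright(70): [14, 14, 70]
popright(): [14, 14]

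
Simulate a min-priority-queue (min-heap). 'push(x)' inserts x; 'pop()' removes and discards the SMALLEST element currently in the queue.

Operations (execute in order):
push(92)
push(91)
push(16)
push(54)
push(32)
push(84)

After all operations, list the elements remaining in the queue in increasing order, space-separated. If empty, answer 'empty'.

push(92): heap contents = [92]
push(91): heap contents = [91, 92]
push(16): heap contents = [16, 91, 92]
push(54): heap contents = [16, 54, 91, 92]
push(32): heap contents = [16, 32, 54, 91, 92]
push(84): heap contents = [16, 32, 54, 84, 91, 92]

Answer: 16 32 54 84 91 92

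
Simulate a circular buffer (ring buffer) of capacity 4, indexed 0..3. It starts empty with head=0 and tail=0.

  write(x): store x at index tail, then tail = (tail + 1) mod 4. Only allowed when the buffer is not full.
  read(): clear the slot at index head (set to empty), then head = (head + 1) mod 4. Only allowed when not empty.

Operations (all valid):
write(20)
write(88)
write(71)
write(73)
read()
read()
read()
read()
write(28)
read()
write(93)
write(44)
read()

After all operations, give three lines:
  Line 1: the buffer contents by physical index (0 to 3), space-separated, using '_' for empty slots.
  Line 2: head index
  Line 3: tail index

Answer: _ _ 44 _
2
3

Derivation:
write(20): buf=[20 _ _ _], head=0, tail=1, size=1
write(88): buf=[20 88 _ _], head=0, tail=2, size=2
write(71): buf=[20 88 71 _], head=0, tail=3, size=3
write(73): buf=[20 88 71 73], head=0, tail=0, size=4
read(): buf=[_ 88 71 73], head=1, tail=0, size=3
read(): buf=[_ _ 71 73], head=2, tail=0, size=2
read(): buf=[_ _ _ 73], head=3, tail=0, size=1
read(): buf=[_ _ _ _], head=0, tail=0, size=0
write(28): buf=[28 _ _ _], head=0, tail=1, size=1
read(): buf=[_ _ _ _], head=1, tail=1, size=0
write(93): buf=[_ 93 _ _], head=1, tail=2, size=1
write(44): buf=[_ 93 44 _], head=1, tail=3, size=2
read(): buf=[_ _ 44 _], head=2, tail=3, size=1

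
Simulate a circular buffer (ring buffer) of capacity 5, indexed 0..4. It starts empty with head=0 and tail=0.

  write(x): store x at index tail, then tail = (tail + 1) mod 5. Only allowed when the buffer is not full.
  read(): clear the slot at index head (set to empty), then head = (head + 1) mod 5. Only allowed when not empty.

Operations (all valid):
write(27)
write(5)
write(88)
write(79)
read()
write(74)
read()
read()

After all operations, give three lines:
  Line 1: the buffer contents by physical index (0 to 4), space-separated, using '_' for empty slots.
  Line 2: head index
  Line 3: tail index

write(27): buf=[27 _ _ _ _], head=0, tail=1, size=1
write(5): buf=[27 5 _ _ _], head=0, tail=2, size=2
write(88): buf=[27 5 88 _ _], head=0, tail=3, size=3
write(79): buf=[27 5 88 79 _], head=0, tail=4, size=4
read(): buf=[_ 5 88 79 _], head=1, tail=4, size=3
write(74): buf=[_ 5 88 79 74], head=1, tail=0, size=4
read(): buf=[_ _ 88 79 74], head=2, tail=0, size=3
read(): buf=[_ _ _ 79 74], head=3, tail=0, size=2

Answer: _ _ _ 79 74
3
0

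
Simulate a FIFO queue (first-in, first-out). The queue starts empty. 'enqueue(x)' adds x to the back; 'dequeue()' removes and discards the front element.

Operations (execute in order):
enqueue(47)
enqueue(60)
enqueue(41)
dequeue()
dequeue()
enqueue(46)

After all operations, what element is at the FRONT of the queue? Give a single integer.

Answer: 41

Derivation:
enqueue(47): queue = [47]
enqueue(60): queue = [47, 60]
enqueue(41): queue = [47, 60, 41]
dequeue(): queue = [60, 41]
dequeue(): queue = [41]
enqueue(46): queue = [41, 46]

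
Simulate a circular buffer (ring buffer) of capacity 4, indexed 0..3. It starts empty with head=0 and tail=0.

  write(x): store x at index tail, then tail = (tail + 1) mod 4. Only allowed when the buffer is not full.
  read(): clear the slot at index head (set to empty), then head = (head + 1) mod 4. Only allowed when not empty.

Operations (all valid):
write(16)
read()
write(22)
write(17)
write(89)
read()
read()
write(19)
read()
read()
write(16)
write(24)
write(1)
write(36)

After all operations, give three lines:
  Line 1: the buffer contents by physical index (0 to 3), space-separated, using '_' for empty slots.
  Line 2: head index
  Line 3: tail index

Answer: 36 16 24 1
1
1

Derivation:
write(16): buf=[16 _ _ _], head=0, tail=1, size=1
read(): buf=[_ _ _ _], head=1, tail=1, size=0
write(22): buf=[_ 22 _ _], head=1, tail=2, size=1
write(17): buf=[_ 22 17 _], head=1, tail=3, size=2
write(89): buf=[_ 22 17 89], head=1, tail=0, size=3
read(): buf=[_ _ 17 89], head=2, tail=0, size=2
read(): buf=[_ _ _ 89], head=3, tail=0, size=1
write(19): buf=[19 _ _ 89], head=3, tail=1, size=2
read(): buf=[19 _ _ _], head=0, tail=1, size=1
read(): buf=[_ _ _ _], head=1, tail=1, size=0
write(16): buf=[_ 16 _ _], head=1, tail=2, size=1
write(24): buf=[_ 16 24 _], head=1, tail=3, size=2
write(1): buf=[_ 16 24 1], head=1, tail=0, size=3
write(36): buf=[36 16 24 1], head=1, tail=1, size=4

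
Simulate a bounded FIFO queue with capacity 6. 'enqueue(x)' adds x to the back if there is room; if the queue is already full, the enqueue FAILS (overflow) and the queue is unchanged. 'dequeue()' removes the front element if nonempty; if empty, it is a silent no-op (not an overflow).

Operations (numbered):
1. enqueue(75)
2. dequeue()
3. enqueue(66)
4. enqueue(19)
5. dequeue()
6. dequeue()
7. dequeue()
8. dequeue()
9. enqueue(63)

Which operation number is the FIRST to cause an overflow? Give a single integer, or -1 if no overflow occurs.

1. enqueue(75): size=1
2. dequeue(): size=0
3. enqueue(66): size=1
4. enqueue(19): size=2
5. dequeue(): size=1
6. dequeue(): size=0
7. dequeue(): empty, no-op, size=0
8. dequeue(): empty, no-op, size=0
9. enqueue(63): size=1

Answer: -1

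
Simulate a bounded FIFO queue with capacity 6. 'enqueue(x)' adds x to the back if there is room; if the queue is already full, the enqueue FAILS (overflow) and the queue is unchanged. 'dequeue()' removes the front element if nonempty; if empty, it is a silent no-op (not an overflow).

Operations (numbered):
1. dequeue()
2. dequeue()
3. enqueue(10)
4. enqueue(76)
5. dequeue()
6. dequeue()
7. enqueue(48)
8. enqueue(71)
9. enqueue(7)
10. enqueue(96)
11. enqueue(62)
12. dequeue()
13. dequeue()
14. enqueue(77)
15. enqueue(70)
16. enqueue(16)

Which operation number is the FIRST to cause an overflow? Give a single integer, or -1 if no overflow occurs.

1. dequeue(): empty, no-op, size=0
2. dequeue(): empty, no-op, size=0
3. enqueue(10): size=1
4. enqueue(76): size=2
5. dequeue(): size=1
6. dequeue(): size=0
7. enqueue(48): size=1
8. enqueue(71): size=2
9. enqueue(7): size=3
10. enqueue(96): size=4
11. enqueue(62): size=5
12. dequeue(): size=4
13. dequeue(): size=3
14. enqueue(77): size=4
15. enqueue(70): size=5
16. enqueue(16): size=6

Answer: -1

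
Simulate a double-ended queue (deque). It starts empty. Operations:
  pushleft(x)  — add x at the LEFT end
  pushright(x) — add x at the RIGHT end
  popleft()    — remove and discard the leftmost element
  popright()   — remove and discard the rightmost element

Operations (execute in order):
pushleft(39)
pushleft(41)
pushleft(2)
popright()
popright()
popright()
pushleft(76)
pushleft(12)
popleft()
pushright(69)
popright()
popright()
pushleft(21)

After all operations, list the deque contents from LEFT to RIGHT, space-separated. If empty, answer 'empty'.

pushleft(39): [39]
pushleft(41): [41, 39]
pushleft(2): [2, 41, 39]
popright(): [2, 41]
popright(): [2]
popright(): []
pushleft(76): [76]
pushleft(12): [12, 76]
popleft(): [76]
pushright(69): [76, 69]
popright(): [76]
popright(): []
pushleft(21): [21]

Answer: 21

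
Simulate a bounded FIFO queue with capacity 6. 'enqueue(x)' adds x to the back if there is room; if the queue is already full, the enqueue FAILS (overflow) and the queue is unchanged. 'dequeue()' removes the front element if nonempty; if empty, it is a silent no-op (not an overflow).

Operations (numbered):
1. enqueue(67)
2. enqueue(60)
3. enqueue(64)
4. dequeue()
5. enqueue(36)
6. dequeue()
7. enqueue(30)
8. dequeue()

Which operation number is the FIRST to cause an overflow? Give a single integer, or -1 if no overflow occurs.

Answer: -1

Derivation:
1. enqueue(67): size=1
2. enqueue(60): size=2
3. enqueue(64): size=3
4. dequeue(): size=2
5. enqueue(36): size=3
6. dequeue(): size=2
7. enqueue(30): size=3
8. dequeue(): size=2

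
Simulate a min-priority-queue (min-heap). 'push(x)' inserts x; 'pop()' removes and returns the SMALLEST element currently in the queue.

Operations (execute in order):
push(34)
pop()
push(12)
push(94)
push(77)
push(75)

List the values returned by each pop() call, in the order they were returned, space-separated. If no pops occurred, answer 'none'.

Answer: 34

Derivation:
push(34): heap contents = [34]
pop() → 34: heap contents = []
push(12): heap contents = [12]
push(94): heap contents = [12, 94]
push(77): heap contents = [12, 77, 94]
push(75): heap contents = [12, 75, 77, 94]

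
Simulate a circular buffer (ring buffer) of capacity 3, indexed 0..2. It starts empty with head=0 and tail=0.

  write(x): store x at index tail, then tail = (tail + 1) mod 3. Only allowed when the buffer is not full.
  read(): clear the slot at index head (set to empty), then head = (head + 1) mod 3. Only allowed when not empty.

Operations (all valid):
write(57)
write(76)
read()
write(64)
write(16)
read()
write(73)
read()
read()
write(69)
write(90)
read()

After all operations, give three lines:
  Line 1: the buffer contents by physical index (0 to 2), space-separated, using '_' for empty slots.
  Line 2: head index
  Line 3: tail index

write(57): buf=[57 _ _], head=0, tail=1, size=1
write(76): buf=[57 76 _], head=0, tail=2, size=2
read(): buf=[_ 76 _], head=1, tail=2, size=1
write(64): buf=[_ 76 64], head=1, tail=0, size=2
write(16): buf=[16 76 64], head=1, tail=1, size=3
read(): buf=[16 _ 64], head=2, tail=1, size=2
write(73): buf=[16 73 64], head=2, tail=2, size=3
read(): buf=[16 73 _], head=0, tail=2, size=2
read(): buf=[_ 73 _], head=1, tail=2, size=1
write(69): buf=[_ 73 69], head=1, tail=0, size=2
write(90): buf=[90 73 69], head=1, tail=1, size=3
read(): buf=[90 _ 69], head=2, tail=1, size=2

Answer: 90 _ 69
2
1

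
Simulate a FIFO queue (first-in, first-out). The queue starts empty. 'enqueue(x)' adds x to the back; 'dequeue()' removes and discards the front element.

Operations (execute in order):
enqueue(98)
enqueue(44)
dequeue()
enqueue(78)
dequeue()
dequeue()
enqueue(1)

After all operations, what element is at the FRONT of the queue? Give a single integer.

Answer: 1

Derivation:
enqueue(98): queue = [98]
enqueue(44): queue = [98, 44]
dequeue(): queue = [44]
enqueue(78): queue = [44, 78]
dequeue(): queue = [78]
dequeue(): queue = []
enqueue(1): queue = [1]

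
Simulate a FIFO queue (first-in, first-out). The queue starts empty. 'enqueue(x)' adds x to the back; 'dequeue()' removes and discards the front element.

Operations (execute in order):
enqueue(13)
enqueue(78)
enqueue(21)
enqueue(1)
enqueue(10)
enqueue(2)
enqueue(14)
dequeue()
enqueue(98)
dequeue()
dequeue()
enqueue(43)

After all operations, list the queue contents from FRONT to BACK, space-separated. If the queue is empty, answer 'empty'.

Answer: 1 10 2 14 98 43

Derivation:
enqueue(13): [13]
enqueue(78): [13, 78]
enqueue(21): [13, 78, 21]
enqueue(1): [13, 78, 21, 1]
enqueue(10): [13, 78, 21, 1, 10]
enqueue(2): [13, 78, 21, 1, 10, 2]
enqueue(14): [13, 78, 21, 1, 10, 2, 14]
dequeue(): [78, 21, 1, 10, 2, 14]
enqueue(98): [78, 21, 1, 10, 2, 14, 98]
dequeue(): [21, 1, 10, 2, 14, 98]
dequeue(): [1, 10, 2, 14, 98]
enqueue(43): [1, 10, 2, 14, 98, 43]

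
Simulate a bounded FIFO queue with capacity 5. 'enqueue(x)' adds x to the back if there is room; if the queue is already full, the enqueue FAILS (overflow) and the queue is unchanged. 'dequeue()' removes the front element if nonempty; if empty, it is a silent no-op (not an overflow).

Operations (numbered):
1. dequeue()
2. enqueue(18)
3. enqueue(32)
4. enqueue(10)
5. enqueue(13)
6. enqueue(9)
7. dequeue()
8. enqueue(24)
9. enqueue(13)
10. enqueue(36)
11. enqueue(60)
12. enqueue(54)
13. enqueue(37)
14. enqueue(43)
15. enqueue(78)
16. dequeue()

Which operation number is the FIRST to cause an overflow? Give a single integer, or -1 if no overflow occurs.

Answer: 9

Derivation:
1. dequeue(): empty, no-op, size=0
2. enqueue(18): size=1
3. enqueue(32): size=2
4. enqueue(10): size=3
5. enqueue(13): size=4
6. enqueue(9): size=5
7. dequeue(): size=4
8. enqueue(24): size=5
9. enqueue(13): size=5=cap → OVERFLOW (fail)
10. enqueue(36): size=5=cap → OVERFLOW (fail)
11. enqueue(60): size=5=cap → OVERFLOW (fail)
12. enqueue(54): size=5=cap → OVERFLOW (fail)
13. enqueue(37): size=5=cap → OVERFLOW (fail)
14. enqueue(43): size=5=cap → OVERFLOW (fail)
15. enqueue(78): size=5=cap → OVERFLOW (fail)
16. dequeue(): size=4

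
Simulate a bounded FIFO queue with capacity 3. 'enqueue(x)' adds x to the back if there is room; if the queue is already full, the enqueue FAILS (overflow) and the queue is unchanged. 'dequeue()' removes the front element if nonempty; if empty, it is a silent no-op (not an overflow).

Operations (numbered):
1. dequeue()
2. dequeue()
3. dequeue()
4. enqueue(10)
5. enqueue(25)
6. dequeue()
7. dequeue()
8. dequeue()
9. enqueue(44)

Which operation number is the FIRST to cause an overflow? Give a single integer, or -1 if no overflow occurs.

1. dequeue(): empty, no-op, size=0
2. dequeue(): empty, no-op, size=0
3. dequeue(): empty, no-op, size=0
4. enqueue(10): size=1
5. enqueue(25): size=2
6. dequeue(): size=1
7. dequeue(): size=0
8. dequeue(): empty, no-op, size=0
9. enqueue(44): size=1

Answer: -1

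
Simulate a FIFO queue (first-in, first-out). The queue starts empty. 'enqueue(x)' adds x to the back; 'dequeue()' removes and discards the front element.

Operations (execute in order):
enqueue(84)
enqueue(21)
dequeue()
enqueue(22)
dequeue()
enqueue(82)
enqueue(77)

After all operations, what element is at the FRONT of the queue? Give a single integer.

Answer: 22

Derivation:
enqueue(84): queue = [84]
enqueue(21): queue = [84, 21]
dequeue(): queue = [21]
enqueue(22): queue = [21, 22]
dequeue(): queue = [22]
enqueue(82): queue = [22, 82]
enqueue(77): queue = [22, 82, 77]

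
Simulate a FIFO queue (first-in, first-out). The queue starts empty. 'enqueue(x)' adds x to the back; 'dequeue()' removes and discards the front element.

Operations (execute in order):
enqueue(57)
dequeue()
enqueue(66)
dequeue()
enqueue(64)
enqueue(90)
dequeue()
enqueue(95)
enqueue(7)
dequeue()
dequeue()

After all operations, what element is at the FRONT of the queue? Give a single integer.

Answer: 7

Derivation:
enqueue(57): queue = [57]
dequeue(): queue = []
enqueue(66): queue = [66]
dequeue(): queue = []
enqueue(64): queue = [64]
enqueue(90): queue = [64, 90]
dequeue(): queue = [90]
enqueue(95): queue = [90, 95]
enqueue(7): queue = [90, 95, 7]
dequeue(): queue = [95, 7]
dequeue(): queue = [7]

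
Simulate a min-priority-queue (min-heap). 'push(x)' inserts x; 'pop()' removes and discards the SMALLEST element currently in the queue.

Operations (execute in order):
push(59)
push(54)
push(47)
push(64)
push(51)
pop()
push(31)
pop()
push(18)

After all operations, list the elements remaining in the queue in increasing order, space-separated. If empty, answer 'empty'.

push(59): heap contents = [59]
push(54): heap contents = [54, 59]
push(47): heap contents = [47, 54, 59]
push(64): heap contents = [47, 54, 59, 64]
push(51): heap contents = [47, 51, 54, 59, 64]
pop() → 47: heap contents = [51, 54, 59, 64]
push(31): heap contents = [31, 51, 54, 59, 64]
pop() → 31: heap contents = [51, 54, 59, 64]
push(18): heap contents = [18, 51, 54, 59, 64]

Answer: 18 51 54 59 64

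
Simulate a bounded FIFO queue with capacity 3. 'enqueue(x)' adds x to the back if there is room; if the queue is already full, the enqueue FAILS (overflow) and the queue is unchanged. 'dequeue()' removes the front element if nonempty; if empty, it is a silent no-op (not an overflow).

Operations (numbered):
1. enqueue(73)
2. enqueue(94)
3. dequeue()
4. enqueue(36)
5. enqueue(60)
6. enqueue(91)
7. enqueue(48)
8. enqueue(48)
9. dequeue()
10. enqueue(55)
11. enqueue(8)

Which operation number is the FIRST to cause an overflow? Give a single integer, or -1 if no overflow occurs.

1. enqueue(73): size=1
2. enqueue(94): size=2
3. dequeue(): size=1
4. enqueue(36): size=2
5. enqueue(60): size=3
6. enqueue(91): size=3=cap → OVERFLOW (fail)
7. enqueue(48): size=3=cap → OVERFLOW (fail)
8. enqueue(48): size=3=cap → OVERFLOW (fail)
9. dequeue(): size=2
10. enqueue(55): size=3
11. enqueue(8): size=3=cap → OVERFLOW (fail)

Answer: 6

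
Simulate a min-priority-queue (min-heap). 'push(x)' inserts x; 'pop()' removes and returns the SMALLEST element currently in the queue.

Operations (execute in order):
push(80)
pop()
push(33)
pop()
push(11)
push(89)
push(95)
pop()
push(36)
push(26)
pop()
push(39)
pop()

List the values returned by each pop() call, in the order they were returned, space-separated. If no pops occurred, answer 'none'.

Answer: 80 33 11 26 36

Derivation:
push(80): heap contents = [80]
pop() → 80: heap contents = []
push(33): heap contents = [33]
pop() → 33: heap contents = []
push(11): heap contents = [11]
push(89): heap contents = [11, 89]
push(95): heap contents = [11, 89, 95]
pop() → 11: heap contents = [89, 95]
push(36): heap contents = [36, 89, 95]
push(26): heap contents = [26, 36, 89, 95]
pop() → 26: heap contents = [36, 89, 95]
push(39): heap contents = [36, 39, 89, 95]
pop() → 36: heap contents = [39, 89, 95]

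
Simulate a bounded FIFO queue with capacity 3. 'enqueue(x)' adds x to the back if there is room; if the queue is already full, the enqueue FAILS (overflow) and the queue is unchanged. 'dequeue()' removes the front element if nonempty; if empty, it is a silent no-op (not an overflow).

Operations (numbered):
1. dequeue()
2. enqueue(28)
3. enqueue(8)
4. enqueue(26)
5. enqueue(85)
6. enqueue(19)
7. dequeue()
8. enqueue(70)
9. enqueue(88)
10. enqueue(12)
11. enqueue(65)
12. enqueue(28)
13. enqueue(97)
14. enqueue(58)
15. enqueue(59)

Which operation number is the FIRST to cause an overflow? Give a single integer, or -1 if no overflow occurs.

1. dequeue(): empty, no-op, size=0
2. enqueue(28): size=1
3. enqueue(8): size=2
4. enqueue(26): size=3
5. enqueue(85): size=3=cap → OVERFLOW (fail)
6. enqueue(19): size=3=cap → OVERFLOW (fail)
7. dequeue(): size=2
8. enqueue(70): size=3
9. enqueue(88): size=3=cap → OVERFLOW (fail)
10. enqueue(12): size=3=cap → OVERFLOW (fail)
11. enqueue(65): size=3=cap → OVERFLOW (fail)
12. enqueue(28): size=3=cap → OVERFLOW (fail)
13. enqueue(97): size=3=cap → OVERFLOW (fail)
14. enqueue(58): size=3=cap → OVERFLOW (fail)
15. enqueue(59): size=3=cap → OVERFLOW (fail)

Answer: 5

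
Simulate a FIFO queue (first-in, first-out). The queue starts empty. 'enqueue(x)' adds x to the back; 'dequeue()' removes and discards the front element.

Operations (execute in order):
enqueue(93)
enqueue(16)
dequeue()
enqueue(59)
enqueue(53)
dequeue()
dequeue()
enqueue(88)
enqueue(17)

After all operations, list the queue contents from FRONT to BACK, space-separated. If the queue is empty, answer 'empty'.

enqueue(93): [93]
enqueue(16): [93, 16]
dequeue(): [16]
enqueue(59): [16, 59]
enqueue(53): [16, 59, 53]
dequeue(): [59, 53]
dequeue(): [53]
enqueue(88): [53, 88]
enqueue(17): [53, 88, 17]

Answer: 53 88 17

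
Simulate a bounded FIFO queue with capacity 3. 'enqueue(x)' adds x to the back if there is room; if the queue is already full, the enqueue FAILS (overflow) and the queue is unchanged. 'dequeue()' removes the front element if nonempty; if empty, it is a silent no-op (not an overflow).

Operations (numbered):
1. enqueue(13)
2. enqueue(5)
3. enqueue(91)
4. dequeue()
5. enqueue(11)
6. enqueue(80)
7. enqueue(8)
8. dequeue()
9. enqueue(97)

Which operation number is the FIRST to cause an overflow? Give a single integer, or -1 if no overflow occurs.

Answer: 6

Derivation:
1. enqueue(13): size=1
2. enqueue(5): size=2
3. enqueue(91): size=3
4. dequeue(): size=2
5. enqueue(11): size=3
6. enqueue(80): size=3=cap → OVERFLOW (fail)
7. enqueue(8): size=3=cap → OVERFLOW (fail)
8. dequeue(): size=2
9. enqueue(97): size=3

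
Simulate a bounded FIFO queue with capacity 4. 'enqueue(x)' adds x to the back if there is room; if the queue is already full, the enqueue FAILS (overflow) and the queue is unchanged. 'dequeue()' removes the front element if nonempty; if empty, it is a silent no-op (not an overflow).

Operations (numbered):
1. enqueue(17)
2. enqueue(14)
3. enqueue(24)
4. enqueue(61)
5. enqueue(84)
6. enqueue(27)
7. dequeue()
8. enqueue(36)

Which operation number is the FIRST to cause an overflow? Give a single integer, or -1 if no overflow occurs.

Answer: 5

Derivation:
1. enqueue(17): size=1
2. enqueue(14): size=2
3. enqueue(24): size=3
4. enqueue(61): size=4
5. enqueue(84): size=4=cap → OVERFLOW (fail)
6. enqueue(27): size=4=cap → OVERFLOW (fail)
7. dequeue(): size=3
8. enqueue(36): size=4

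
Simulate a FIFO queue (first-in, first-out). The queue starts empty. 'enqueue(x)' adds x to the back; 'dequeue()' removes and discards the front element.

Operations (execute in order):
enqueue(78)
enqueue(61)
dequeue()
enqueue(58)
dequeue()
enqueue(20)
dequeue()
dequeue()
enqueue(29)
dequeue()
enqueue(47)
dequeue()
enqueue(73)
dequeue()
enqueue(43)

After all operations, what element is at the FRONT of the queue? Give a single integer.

enqueue(78): queue = [78]
enqueue(61): queue = [78, 61]
dequeue(): queue = [61]
enqueue(58): queue = [61, 58]
dequeue(): queue = [58]
enqueue(20): queue = [58, 20]
dequeue(): queue = [20]
dequeue(): queue = []
enqueue(29): queue = [29]
dequeue(): queue = []
enqueue(47): queue = [47]
dequeue(): queue = []
enqueue(73): queue = [73]
dequeue(): queue = []
enqueue(43): queue = [43]

Answer: 43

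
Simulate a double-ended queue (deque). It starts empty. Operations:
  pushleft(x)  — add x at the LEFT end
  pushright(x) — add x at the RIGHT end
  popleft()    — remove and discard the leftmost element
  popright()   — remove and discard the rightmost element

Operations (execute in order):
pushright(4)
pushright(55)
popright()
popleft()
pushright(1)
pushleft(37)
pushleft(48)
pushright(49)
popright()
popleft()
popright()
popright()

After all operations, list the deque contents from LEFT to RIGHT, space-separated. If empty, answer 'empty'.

Answer: empty

Derivation:
pushright(4): [4]
pushright(55): [4, 55]
popright(): [4]
popleft(): []
pushright(1): [1]
pushleft(37): [37, 1]
pushleft(48): [48, 37, 1]
pushright(49): [48, 37, 1, 49]
popright(): [48, 37, 1]
popleft(): [37, 1]
popright(): [37]
popright(): []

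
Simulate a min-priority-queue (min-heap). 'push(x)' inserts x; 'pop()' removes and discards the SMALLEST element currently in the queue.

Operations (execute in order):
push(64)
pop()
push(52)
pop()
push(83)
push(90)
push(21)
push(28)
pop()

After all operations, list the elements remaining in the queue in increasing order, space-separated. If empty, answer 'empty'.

Answer: 28 83 90

Derivation:
push(64): heap contents = [64]
pop() → 64: heap contents = []
push(52): heap contents = [52]
pop() → 52: heap contents = []
push(83): heap contents = [83]
push(90): heap contents = [83, 90]
push(21): heap contents = [21, 83, 90]
push(28): heap contents = [21, 28, 83, 90]
pop() → 21: heap contents = [28, 83, 90]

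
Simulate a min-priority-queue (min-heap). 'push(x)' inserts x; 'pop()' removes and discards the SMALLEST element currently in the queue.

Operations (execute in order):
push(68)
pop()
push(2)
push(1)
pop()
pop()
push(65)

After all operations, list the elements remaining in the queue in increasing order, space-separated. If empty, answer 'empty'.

push(68): heap contents = [68]
pop() → 68: heap contents = []
push(2): heap contents = [2]
push(1): heap contents = [1, 2]
pop() → 1: heap contents = [2]
pop() → 2: heap contents = []
push(65): heap contents = [65]

Answer: 65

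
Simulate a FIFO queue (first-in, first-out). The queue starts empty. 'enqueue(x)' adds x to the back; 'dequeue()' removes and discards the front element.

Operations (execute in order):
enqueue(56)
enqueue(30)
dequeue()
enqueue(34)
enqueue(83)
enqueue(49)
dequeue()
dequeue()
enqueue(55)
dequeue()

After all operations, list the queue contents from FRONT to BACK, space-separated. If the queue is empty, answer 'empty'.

Answer: 49 55

Derivation:
enqueue(56): [56]
enqueue(30): [56, 30]
dequeue(): [30]
enqueue(34): [30, 34]
enqueue(83): [30, 34, 83]
enqueue(49): [30, 34, 83, 49]
dequeue(): [34, 83, 49]
dequeue(): [83, 49]
enqueue(55): [83, 49, 55]
dequeue(): [49, 55]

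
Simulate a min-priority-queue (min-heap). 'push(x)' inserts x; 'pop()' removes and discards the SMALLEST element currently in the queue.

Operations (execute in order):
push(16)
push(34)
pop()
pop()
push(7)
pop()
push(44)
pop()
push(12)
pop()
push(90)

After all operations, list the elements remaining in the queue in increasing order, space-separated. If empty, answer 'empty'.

push(16): heap contents = [16]
push(34): heap contents = [16, 34]
pop() → 16: heap contents = [34]
pop() → 34: heap contents = []
push(7): heap contents = [7]
pop() → 7: heap contents = []
push(44): heap contents = [44]
pop() → 44: heap contents = []
push(12): heap contents = [12]
pop() → 12: heap contents = []
push(90): heap contents = [90]

Answer: 90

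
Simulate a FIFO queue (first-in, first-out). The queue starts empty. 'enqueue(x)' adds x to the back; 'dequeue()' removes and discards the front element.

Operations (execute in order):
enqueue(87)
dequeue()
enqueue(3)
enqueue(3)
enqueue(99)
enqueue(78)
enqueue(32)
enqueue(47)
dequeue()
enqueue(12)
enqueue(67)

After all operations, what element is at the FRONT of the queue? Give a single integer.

enqueue(87): queue = [87]
dequeue(): queue = []
enqueue(3): queue = [3]
enqueue(3): queue = [3, 3]
enqueue(99): queue = [3, 3, 99]
enqueue(78): queue = [3, 3, 99, 78]
enqueue(32): queue = [3, 3, 99, 78, 32]
enqueue(47): queue = [3, 3, 99, 78, 32, 47]
dequeue(): queue = [3, 99, 78, 32, 47]
enqueue(12): queue = [3, 99, 78, 32, 47, 12]
enqueue(67): queue = [3, 99, 78, 32, 47, 12, 67]

Answer: 3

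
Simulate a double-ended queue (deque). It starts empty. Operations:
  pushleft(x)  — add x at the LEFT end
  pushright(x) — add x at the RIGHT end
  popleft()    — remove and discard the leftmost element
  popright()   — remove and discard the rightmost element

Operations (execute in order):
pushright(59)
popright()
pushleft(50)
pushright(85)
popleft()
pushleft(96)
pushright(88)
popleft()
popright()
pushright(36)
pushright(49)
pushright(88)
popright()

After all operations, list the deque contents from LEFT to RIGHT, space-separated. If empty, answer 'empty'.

Answer: 85 36 49

Derivation:
pushright(59): [59]
popright(): []
pushleft(50): [50]
pushright(85): [50, 85]
popleft(): [85]
pushleft(96): [96, 85]
pushright(88): [96, 85, 88]
popleft(): [85, 88]
popright(): [85]
pushright(36): [85, 36]
pushright(49): [85, 36, 49]
pushright(88): [85, 36, 49, 88]
popright(): [85, 36, 49]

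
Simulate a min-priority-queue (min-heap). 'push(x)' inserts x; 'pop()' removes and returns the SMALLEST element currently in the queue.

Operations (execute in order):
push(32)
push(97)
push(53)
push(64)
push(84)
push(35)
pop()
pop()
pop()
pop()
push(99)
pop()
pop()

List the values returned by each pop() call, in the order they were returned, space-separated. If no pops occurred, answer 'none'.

push(32): heap contents = [32]
push(97): heap contents = [32, 97]
push(53): heap contents = [32, 53, 97]
push(64): heap contents = [32, 53, 64, 97]
push(84): heap contents = [32, 53, 64, 84, 97]
push(35): heap contents = [32, 35, 53, 64, 84, 97]
pop() → 32: heap contents = [35, 53, 64, 84, 97]
pop() → 35: heap contents = [53, 64, 84, 97]
pop() → 53: heap contents = [64, 84, 97]
pop() → 64: heap contents = [84, 97]
push(99): heap contents = [84, 97, 99]
pop() → 84: heap contents = [97, 99]
pop() → 97: heap contents = [99]

Answer: 32 35 53 64 84 97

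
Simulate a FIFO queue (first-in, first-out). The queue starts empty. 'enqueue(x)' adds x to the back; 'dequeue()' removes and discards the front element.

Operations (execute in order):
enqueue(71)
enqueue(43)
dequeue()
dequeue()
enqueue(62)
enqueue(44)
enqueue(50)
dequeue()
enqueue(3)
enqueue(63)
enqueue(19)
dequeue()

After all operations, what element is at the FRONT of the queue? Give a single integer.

Answer: 50

Derivation:
enqueue(71): queue = [71]
enqueue(43): queue = [71, 43]
dequeue(): queue = [43]
dequeue(): queue = []
enqueue(62): queue = [62]
enqueue(44): queue = [62, 44]
enqueue(50): queue = [62, 44, 50]
dequeue(): queue = [44, 50]
enqueue(3): queue = [44, 50, 3]
enqueue(63): queue = [44, 50, 3, 63]
enqueue(19): queue = [44, 50, 3, 63, 19]
dequeue(): queue = [50, 3, 63, 19]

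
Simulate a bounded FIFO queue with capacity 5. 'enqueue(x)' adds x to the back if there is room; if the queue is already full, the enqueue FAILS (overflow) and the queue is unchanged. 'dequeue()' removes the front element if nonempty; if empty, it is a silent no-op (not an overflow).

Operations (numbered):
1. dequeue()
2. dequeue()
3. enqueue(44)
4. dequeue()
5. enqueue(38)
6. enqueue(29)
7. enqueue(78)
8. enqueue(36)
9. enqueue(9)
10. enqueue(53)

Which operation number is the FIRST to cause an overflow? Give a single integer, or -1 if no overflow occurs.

1. dequeue(): empty, no-op, size=0
2. dequeue(): empty, no-op, size=0
3. enqueue(44): size=1
4. dequeue(): size=0
5. enqueue(38): size=1
6. enqueue(29): size=2
7. enqueue(78): size=3
8. enqueue(36): size=4
9. enqueue(9): size=5
10. enqueue(53): size=5=cap → OVERFLOW (fail)

Answer: 10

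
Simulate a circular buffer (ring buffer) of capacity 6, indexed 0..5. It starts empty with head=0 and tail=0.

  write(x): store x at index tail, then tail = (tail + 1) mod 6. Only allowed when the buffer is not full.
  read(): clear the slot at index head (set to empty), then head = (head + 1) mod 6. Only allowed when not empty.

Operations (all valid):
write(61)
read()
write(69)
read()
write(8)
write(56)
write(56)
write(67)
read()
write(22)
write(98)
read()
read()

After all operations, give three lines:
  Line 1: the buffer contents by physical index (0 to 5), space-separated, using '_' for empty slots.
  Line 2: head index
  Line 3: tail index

Answer: 22 98 _ _ _ 67
5
2

Derivation:
write(61): buf=[61 _ _ _ _ _], head=0, tail=1, size=1
read(): buf=[_ _ _ _ _ _], head=1, tail=1, size=0
write(69): buf=[_ 69 _ _ _ _], head=1, tail=2, size=1
read(): buf=[_ _ _ _ _ _], head=2, tail=2, size=0
write(8): buf=[_ _ 8 _ _ _], head=2, tail=3, size=1
write(56): buf=[_ _ 8 56 _ _], head=2, tail=4, size=2
write(56): buf=[_ _ 8 56 56 _], head=2, tail=5, size=3
write(67): buf=[_ _ 8 56 56 67], head=2, tail=0, size=4
read(): buf=[_ _ _ 56 56 67], head=3, tail=0, size=3
write(22): buf=[22 _ _ 56 56 67], head=3, tail=1, size=4
write(98): buf=[22 98 _ 56 56 67], head=3, tail=2, size=5
read(): buf=[22 98 _ _ 56 67], head=4, tail=2, size=4
read(): buf=[22 98 _ _ _ 67], head=5, tail=2, size=3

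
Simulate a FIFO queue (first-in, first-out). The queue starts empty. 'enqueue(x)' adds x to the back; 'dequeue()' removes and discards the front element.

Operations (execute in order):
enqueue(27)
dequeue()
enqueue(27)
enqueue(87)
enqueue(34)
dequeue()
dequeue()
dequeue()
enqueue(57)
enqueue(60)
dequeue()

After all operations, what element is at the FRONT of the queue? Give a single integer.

enqueue(27): queue = [27]
dequeue(): queue = []
enqueue(27): queue = [27]
enqueue(87): queue = [27, 87]
enqueue(34): queue = [27, 87, 34]
dequeue(): queue = [87, 34]
dequeue(): queue = [34]
dequeue(): queue = []
enqueue(57): queue = [57]
enqueue(60): queue = [57, 60]
dequeue(): queue = [60]

Answer: 60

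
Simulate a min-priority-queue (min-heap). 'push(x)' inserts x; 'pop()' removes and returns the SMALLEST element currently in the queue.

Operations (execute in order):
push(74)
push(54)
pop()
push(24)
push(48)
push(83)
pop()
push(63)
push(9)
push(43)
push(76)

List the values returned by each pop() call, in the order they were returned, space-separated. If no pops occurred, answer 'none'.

push(74): heap contents = [74]
push(54): heap contents = [54, 74]
pop() → 54: heap contents = [74]
push(24): heap contents = [24, 74]
push(48): heap contents = [24, 48, 74]
push(83): heap contents = [24, 48, 74, 83]
pop() → 24: heap contents = [48, 74, 83]
push(63): heap contents = [48, 63, 74, 83]
push(9): heap contents = [9, 48, 63, 74, 83]
push(43): heap contents = [9, 43, 48, 63, 74, 83]
push(76): heap contents = [9, 43, 48, 63, 74, 76, 83]

Answer: 54 24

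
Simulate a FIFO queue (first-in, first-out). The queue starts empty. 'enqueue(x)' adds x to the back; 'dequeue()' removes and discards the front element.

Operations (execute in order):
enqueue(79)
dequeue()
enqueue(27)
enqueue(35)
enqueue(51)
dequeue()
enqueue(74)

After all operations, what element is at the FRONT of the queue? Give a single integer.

Answer: 35

Derivation:
enqueue(79): queue = [79]
dequeue(): queue = []
enqueue(27): queue = [27]
enqueue(35): queue = [27, 35]
enqueue(51): queue = [27, 35, 51]
dequeue(): queue = [35, 51]
enqueue(74): queue = [35, 51, 74]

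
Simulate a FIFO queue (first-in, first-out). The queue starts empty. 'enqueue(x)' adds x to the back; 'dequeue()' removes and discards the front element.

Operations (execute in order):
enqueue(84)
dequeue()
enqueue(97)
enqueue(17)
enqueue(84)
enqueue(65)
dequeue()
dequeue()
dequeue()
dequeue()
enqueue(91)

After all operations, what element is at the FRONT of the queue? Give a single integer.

Answer: 91

Derivation:
enqueue(84): queue = [84]
dequeue(): queue = []
enqueue(97): queue = [97]
enqueue(17): queue = [97, 17]
enqueue(84): queue = [97, 17, 84]
enqueue(65): queue = [97, 17, 84, 65]
dequeue(): queue = [17, 84, 65]
dequeue(): queue = [84, 65]
dequeue(): queue = [65]
dequeue(): queue = []
enqueue(91): queue = [91]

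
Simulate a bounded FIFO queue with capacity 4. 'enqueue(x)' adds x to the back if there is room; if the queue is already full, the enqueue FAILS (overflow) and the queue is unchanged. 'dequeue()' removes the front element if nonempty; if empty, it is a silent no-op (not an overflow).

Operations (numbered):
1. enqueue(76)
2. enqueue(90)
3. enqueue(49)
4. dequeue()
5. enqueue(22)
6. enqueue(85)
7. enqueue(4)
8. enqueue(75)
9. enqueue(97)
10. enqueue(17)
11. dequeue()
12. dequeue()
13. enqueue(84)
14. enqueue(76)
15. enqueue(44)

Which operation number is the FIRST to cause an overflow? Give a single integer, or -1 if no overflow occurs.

Answer: 7

Derivation:
1. enqueue(76): size=1
2. enqueue(90): size=2
3. enqueue(49): size=3
4. dequeue(): size=2
5. enqueue(22): size=3
6. enqueue(85): size=4
7. enqueue(4): size=4=cap → OVERFLOW (fail)
8. enqueue(75): size=4=cap → OVERFLOW (fail)
9. enqueue(97): size=4=cap → OVERFLOW (fail)
10. enqueue(17): size=4=cap → OVERFLOW (fail)
11. dequeue(): size=3
12. dequeue(): size=2
13. enqueue(84): size=3
14. enqueue(76): size=4
15. enqueue(44): size=4=cap → OVERFLOW (fail)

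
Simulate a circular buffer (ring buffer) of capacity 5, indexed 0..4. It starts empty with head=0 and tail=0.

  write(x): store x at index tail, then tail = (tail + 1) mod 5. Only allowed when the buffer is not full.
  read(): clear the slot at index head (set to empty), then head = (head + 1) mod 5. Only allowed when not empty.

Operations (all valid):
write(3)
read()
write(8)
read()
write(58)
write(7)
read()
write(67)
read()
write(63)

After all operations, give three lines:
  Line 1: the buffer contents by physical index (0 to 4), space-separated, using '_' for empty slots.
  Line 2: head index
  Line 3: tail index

write(3): buf=[3 _ _ _ _], head=0, tail=1, size=1
read(): buf=[_ _ _ _ _], head=1, tail=1, size=0
write(8): buf=[_ 8 _ _ _], head=1, tail=2, size=1
read(): buf=[_ _ _ _ _], head=2, tail=2, size=0
write(58): buf=[_ _ 58 _ _], head=2, tail=3, size=1
write(7): buf=[_ _ 58 7 _], head=2, tail=4, size=2
read(): buf=[_ _ _ 7 _], head=3, tail=4, size=1
write(67): buf=[_ _ _ 7 67], head=3, tail=0, size=2
read(): buf=[_ _ _ _ 67], head=4, tail=0, size=1
write(63): buf=[63 _ _ _ 67], head=4, tail=1, size=2

Answer: 63 _ _ _ 67
4
1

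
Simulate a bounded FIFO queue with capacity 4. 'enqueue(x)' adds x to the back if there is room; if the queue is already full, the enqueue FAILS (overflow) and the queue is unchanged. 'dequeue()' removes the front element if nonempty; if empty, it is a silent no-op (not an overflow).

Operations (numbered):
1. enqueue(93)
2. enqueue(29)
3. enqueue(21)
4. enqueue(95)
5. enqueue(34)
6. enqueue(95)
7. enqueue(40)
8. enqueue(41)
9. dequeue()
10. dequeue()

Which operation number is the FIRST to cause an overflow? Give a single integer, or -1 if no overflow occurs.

Answer: 5

Derivation:
1. enqueue(93): size=1
2. enqueue(29): size=2
3. enqueue(21): size=3
4. enqueue(95): size=4
5. enqueue(34): size=4=cap → OVERFLOW (fail)
6. enqueue(95): size=4=cap → OVERFLOW (fail)
7. enqueue(40): size=4=cap → OVERFLOW (fail)
8. enqueue(41): size=4=cap → OVERFLOW (fail)
9. dequeue(): size=3
10. dequeue(): size=2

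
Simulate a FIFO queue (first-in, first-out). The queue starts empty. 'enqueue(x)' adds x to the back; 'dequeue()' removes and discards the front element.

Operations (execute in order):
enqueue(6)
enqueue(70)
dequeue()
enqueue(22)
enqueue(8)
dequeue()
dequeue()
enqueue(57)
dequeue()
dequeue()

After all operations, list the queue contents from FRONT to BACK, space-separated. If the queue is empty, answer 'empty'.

enqueue(6): [6]
enqueue(70): [6, 70]
dequeue(): [70]
enqueue(22): [70, 22]
enqueue(8): [70, 22, 8]
dequeue(): [22, 8]
dequeue(): [8]
enqueue(57): [8, 57]
dequeue(): [57]
dequeue(): []

Answer: empty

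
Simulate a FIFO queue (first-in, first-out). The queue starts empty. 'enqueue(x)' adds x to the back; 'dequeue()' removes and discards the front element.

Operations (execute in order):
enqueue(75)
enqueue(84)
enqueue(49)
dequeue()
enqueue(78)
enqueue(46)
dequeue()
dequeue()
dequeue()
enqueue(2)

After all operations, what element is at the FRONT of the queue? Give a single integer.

Answer: 46

Derivation:
enqueue(75): queue = [75]
enqueue(84): queue = [75, 84]
enqueue(49): queue = [75, 84, 49]
dequeue(): queue = [84, 49]
enqueue(78): queue = [84, 49, 78]
enqueue(46): queue = [84, 49, 78, 46]
dequeue(): queue = [49, 78, 46]
dequeue(): queue = [78, 46]
dequeue(): queue = [46]
enqueue(2): queue = [46, 2]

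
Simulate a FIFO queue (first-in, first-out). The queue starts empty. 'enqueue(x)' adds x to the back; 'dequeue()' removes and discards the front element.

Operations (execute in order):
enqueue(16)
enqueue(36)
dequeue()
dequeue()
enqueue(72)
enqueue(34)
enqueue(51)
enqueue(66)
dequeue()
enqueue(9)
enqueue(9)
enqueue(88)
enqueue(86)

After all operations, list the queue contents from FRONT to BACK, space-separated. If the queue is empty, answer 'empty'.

enqueue(16): [16]
enqueue(36): [16, 36]
dequeue(): [36]
dequeue(): []
enqueue(72): [72]
enqueue(34): [72, 34]
enqueue(51): [72, 34, 51]
enqueue(66): [72, 34, 51, 66]
dequeue(): [34, 51, 66]
enqueue(9): [34, 51, 66, 9]
enqueue(9): [34, 51, 66, 9, 9]
enqueue(88): [34, 51, 66, 9, 9, 88]
enqueue(86): [34, 51, 66, 9, 9, 88, 86]

Answer: 34 51 66 9 9 88 86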